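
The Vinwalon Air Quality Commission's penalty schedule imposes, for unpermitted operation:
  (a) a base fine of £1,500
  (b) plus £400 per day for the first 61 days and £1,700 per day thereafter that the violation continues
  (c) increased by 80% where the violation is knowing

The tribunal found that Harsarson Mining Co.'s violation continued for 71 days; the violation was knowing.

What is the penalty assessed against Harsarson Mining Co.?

£77,220

First 61 days: 61 × £400 = £24,400
Remaining days: (71 − 61) × £1,700 = £17,000
Per-day component: £24,400 + £17,000 = £41,400
Base plus per-day: £1,500 + £41,400 = £42,900
Enhancement: 80% of £42,900 = £34,320
Enhanced fine: £42,900 + £34,320 = £77,220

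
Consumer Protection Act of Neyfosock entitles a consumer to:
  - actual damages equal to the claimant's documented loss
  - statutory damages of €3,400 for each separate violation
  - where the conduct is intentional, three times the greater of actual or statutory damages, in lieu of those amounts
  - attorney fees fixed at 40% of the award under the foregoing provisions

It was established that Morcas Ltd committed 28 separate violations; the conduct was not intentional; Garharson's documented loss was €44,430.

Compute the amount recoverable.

Statutory damages: 28 × €3,400 = €95,200
Conduct not intentional: the in-lieu enhancement does not apply.
Actual plus statutory damages: €44,430 + €95,200 = €139,630
Attorney fees: 40% of €139,630 = €55,852
Total recovery: €139,630 + €55,852 = €195,482

€195,482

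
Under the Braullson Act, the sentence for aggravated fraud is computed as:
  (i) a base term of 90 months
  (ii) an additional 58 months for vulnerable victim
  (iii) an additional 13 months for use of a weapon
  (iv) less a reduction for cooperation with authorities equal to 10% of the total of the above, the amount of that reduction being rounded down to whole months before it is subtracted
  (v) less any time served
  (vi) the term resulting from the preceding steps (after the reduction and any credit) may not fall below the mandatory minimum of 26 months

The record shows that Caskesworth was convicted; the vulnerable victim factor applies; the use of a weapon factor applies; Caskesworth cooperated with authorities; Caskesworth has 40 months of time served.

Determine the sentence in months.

Vulnerable victim enhancement: +58 months
Use of a weapon enhancement: +13 months
Adjusted term: 90 months + 58 months + 13 months = 161 months
Cooperation with authorities reduction: 10% of 161 months = 16 months (rounded down)
After reduction: 161 − 16 = 145 months
Less time served: 145 months − 40 months = 105 months
Minimum 26 months: 105 months meets the minimum, no increase.

105 months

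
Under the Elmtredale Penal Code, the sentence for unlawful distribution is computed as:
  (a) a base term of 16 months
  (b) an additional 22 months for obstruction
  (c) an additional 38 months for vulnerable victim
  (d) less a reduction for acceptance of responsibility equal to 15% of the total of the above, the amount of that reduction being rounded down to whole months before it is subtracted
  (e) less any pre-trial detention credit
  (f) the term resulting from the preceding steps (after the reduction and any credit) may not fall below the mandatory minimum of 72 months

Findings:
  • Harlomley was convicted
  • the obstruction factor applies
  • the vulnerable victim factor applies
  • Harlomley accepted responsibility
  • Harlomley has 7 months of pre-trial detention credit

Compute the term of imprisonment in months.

Sentence: 72 months

Obstruction enhancement: +22 months
Vulnerable victim enhancement: +38 months
Adjusted term: 16 months + 22 months + 38 months = 76 months
Acceptance of responsibility reduction: 15% of 76 months = 11 months (rounded down)
After reduction: 76 − 11 = 65 months
Less pre-trial detention credit: 65 months − 7 months = 58 months
Minimum 72 months: 58 months is below the minimum → 72 months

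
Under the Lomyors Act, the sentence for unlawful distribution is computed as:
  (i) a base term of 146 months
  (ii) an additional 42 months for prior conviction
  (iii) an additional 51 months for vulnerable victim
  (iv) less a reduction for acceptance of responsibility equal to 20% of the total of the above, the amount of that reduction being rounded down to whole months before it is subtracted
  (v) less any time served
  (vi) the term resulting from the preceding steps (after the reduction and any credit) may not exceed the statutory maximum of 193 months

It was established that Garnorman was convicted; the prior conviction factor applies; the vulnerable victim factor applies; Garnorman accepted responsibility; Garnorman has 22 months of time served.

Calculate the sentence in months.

170 months

Prior conviction enhancement: +42 months
Vulnerable victim enhancement: +51 months
Adjusted term: 146 months + 42 months + 51 months = 239 months
Acceptance of responsibility reduction: 20% of 239 months = 47 months (rounded down)
After reduction: 239 − 47 = 192 months
Less time served: 192 months − 22 months = 170 months
Cap at 193 months: 170 months is within the cap, no reduction.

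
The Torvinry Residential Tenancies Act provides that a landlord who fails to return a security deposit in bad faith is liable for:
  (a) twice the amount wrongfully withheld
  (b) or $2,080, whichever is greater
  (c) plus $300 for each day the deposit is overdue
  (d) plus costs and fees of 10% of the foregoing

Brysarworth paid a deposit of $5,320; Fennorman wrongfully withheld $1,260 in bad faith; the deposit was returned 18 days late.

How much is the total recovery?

$8,712

Doubled: 2 × $1,260 = $2,520
Minimum $2,080: $2,520 meets the minimum, no increase.
Late-return penalty: 18 × $300 = $5,400
Damages plus late penalty: $2,520 + $5,400 = $7,920
Costs and fees: 10% of $7,920 = $792
Total recovery: $7,920 + $792 = $8,712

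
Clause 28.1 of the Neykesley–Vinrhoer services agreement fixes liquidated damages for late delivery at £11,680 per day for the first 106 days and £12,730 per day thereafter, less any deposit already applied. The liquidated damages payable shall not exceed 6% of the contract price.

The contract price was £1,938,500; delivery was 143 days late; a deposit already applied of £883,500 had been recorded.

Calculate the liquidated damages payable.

£116,310

First 106 days: 106 × £11,680 = £1,238,080
Remaining days: (143 − 106) × £12,730 = £471,010
Accrued per-day damages: £1,238,080 + £471,010 = £1,709,090
Less deposit already applied: £1,709,090 − £883,500 = £825,590
Cap: 6% of £1,938,500 = £116,310
Cap at £116,310: £825,590 exceeds the cap → £116,310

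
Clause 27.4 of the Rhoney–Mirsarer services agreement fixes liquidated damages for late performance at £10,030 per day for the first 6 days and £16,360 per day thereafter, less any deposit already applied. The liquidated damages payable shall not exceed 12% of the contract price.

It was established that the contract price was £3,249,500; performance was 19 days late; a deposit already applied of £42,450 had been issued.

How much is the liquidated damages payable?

First 6 days: 6 × £10,030 = £60,180
Remaining days: (19 − 6) × £16,360 = £212,680
Accrued per-day damages: £60,180 + £212,680 = £272,860
Less deposit already applied: £272,860 − £42,450 = £230,410
Cap: 12% of £3,249,500 = £389,940
Cap at £389,940: £230,410 is within the cap, no reduction.

£230,410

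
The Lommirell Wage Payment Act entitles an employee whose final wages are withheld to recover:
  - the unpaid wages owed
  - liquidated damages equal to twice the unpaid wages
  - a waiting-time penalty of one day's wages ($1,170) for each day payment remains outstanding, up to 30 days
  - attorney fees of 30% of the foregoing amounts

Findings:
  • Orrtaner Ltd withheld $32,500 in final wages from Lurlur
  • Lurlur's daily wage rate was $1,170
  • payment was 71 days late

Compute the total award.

$172,380

Doubled: 2 × $32,500 = $65,000
Penalty days: min(71, 30) = 30
Waiting-time penalty: 30 × $1,170 = $35,100
Subtotal: $32,500 + $65,000 + $35,100 = $132,600
Attorney fees: 30% of $132,600 = $39,780
Total award: $132,600 + $39,780 = $172,380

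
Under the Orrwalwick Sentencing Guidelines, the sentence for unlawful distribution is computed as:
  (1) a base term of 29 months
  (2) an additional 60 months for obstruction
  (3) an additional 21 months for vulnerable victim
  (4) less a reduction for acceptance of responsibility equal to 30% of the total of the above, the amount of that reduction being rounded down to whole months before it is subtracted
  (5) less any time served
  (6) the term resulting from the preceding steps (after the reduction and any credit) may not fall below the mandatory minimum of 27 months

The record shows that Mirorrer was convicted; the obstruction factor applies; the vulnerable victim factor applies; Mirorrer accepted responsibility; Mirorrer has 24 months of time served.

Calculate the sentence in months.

Obstruction enhancement: +60 months
Vulnerable victim enhancement: +21 months
Adjusted term: 29 months + 60 months + 21 months = 110 months
Acceptance of responsibility reduction: 30% of 110 months = 33 months (rounded down)
After reduction: 110 − 33 = 77 months
Less time served: 77 months − 24 months = 53 months
Minimum 27 months: 53 months meets the minimum, no increase.

53 months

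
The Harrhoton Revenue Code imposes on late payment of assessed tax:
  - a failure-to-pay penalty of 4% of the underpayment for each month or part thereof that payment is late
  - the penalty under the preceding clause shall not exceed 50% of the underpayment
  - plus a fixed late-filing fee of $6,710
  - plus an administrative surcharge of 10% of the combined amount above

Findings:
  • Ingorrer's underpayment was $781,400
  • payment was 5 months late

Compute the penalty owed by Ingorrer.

Penalty: $179,289

Accrued rate: 4% × 5 = 20%, capped at 50% → 20%
Failure-to-pay penalty: 20% of $781,400 = $156,280
Penalty before surcharge: $156,280 + $6,710 = $162,990
Administrative surcharge: 10% of $162,990 = $16,299
Total penalty: $162,990 + $16,299 = $179,289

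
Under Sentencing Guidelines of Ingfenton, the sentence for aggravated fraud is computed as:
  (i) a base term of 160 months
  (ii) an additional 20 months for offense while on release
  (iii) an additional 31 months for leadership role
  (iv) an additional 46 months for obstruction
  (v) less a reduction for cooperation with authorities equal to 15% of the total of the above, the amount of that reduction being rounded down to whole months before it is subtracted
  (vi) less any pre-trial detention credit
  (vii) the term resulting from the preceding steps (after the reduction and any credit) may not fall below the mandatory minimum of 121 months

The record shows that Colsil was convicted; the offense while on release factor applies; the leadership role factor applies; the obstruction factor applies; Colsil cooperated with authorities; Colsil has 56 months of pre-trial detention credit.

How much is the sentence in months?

Offense while on release enhancement: +20 months
Leadership role enhancement: +31 months
Obstruction enhancement: +46 months
Adjusted term: 160 months + 20 months + 31 months + 46 months = 257 months
Cooperation with authorities reduction: 15% of 257 months = 38 months (rounded down)
After reduction: 257 − 38 = 219 months
Less pre-trial detention credit: 219 months − 56 months = 163 months
Minimum 121 months: 163 months meets the minimum, no increase.

163 months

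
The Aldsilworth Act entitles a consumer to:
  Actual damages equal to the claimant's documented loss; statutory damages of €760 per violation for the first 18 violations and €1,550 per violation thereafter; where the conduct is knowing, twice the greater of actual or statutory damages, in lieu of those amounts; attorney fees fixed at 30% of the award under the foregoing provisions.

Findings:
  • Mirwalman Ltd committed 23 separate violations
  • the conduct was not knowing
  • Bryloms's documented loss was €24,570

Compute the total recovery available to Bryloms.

First 18 violations: 18 × €760 = €13,680
Remaining violations: (23 − 18) × €1,550 = €7,750
Statutory damages: €13,680 + €7,750 = €21,430
Conduct not knowing: the in-lieu enhancement does not apply.
Actual plus statutory damages: €24,570 + €21,430 = €46,000
Attorney fees: 30% of €46,000 = €13,800
Total recovery: €46,000 + €13,800 = €59,800

€59,800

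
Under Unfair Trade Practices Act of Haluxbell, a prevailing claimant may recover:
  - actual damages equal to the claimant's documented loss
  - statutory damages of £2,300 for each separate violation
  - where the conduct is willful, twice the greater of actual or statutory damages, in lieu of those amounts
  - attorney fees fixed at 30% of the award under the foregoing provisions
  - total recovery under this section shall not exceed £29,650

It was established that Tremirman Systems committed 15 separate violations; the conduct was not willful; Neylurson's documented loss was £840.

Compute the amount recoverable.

£29,650

Statutory damages: 15 × £2,300 = £34,500
Conduct not willful: the in-lieu enhancement does not apply.
Actual plus statutory damages: £840 + £34,500 = £35,340
Attorney fees: 30% of £35,340 = £10,602
Total before cap: £35,340 + £10,602 = £45,942
Cap at £29,650: £45,942 exceeds the cap → £29,650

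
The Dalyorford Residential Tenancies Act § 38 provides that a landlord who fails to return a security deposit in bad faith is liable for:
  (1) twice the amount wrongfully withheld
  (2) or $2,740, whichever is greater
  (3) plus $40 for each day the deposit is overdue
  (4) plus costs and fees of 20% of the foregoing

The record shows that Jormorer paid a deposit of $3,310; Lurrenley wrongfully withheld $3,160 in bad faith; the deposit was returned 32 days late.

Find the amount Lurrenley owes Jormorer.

$9,120

Doubled: 2 × $3,160 = $6,320
Minimum $2,740: $6,320 meets the minimum, no increase.
Late-return penalty: 32 × $40 = $1,280
Damages plus late penalty: $6,320 + $1,280 = $7,600
Costs and fees: 20% of $7,600 = $1,520
Total recovery: $7,600 + $1,520 = $9,120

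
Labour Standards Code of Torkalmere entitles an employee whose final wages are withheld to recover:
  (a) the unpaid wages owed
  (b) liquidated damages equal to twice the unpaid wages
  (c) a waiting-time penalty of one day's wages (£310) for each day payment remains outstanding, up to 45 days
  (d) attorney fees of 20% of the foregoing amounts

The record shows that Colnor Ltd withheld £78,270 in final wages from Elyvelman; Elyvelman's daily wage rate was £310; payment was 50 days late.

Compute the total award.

Total award: £298,512

Doubled: 2 × £78,270 = £156,540
Penalty days: min(50, 45) = 45
Waiting-time penalty: 45 × £310 = £13,950
Subtotal: £78,270 + £156,540 + £13,950 = £248,760
Attorney fees: 20% of £248,760 = £49,752
Total award: £248,760 + £49,752 = £298,512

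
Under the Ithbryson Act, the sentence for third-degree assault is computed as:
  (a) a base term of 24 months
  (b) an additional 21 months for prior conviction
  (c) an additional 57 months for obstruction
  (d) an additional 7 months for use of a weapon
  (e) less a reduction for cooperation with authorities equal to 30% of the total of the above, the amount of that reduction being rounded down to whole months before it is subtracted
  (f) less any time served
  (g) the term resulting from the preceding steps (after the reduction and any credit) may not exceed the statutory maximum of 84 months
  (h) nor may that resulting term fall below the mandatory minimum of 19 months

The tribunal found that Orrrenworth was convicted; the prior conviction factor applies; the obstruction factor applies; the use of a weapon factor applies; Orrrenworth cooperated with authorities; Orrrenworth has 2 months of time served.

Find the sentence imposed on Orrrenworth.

Sentence: 75 months

Prior conviction enhancement: +21 months
Obstruction enhancement: +57 months
Use of a weapon enhancement: +7 months
Adjusted term: 24 months + 21 months + 57 months + 7 months = 109 months
Cooperation with authorities reduction: 30% of 109 months = 32 months (rounded down)
After reduction: 109 − 32 = 77 months
Less time served: 77 months − 2 months = 75 months
Cap at 84 months: 75 months is within the cap, no reduction.
Minimum 19 months: 75 months meets the minimum, no increase.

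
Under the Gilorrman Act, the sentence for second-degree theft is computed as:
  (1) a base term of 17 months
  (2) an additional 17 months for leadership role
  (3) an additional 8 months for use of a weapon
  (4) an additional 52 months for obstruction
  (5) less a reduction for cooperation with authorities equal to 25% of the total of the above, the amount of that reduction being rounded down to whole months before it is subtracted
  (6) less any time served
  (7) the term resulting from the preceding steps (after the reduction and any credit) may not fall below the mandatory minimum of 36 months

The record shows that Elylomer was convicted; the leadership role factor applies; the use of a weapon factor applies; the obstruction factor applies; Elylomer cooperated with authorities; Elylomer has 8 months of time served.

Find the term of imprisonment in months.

Leadership role enhancement: +17 months
Use of a weapon enhancement: +8 months
Obstruction enhancement: +52 months
Adjusted term: 17 months + 17 months + 8 months + 52 months = 94 months
Cooperation with authorities reduction: 25% of 94 months = 23 months (rounded down)
After reduction: 94 − 23 = 71 months
Less time served: 71 months − 8 months = 63 months
Minimum 36 months: 63 months meets the minimum, no increase.

63 months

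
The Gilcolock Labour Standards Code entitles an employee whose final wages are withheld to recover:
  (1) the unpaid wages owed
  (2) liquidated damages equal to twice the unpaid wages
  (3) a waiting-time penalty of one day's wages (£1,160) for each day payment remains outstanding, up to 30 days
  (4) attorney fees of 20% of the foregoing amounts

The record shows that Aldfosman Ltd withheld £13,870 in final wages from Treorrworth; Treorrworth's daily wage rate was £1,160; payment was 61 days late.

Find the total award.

Doubled: 2 × £13,870 = £27,740
Penalty days: min(61, 30) = 30
Waiting-time penalty: 30 × £1,160 = £34,800
Subtotal: £13,870 + £27,740 + £34,800 = £76,410
Attorney fees: 20% of £76,410 = £15,282
Total award: £76,410 + £15,282 = £91,692

£91,692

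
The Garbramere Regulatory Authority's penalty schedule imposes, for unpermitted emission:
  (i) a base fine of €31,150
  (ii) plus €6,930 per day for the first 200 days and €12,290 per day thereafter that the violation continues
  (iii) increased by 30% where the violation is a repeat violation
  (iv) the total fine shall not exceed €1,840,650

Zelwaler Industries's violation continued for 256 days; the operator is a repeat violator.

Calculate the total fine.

First 200 days: 200 × €6,930 = €1,386,000
Remaining days: (256 − 200) × €12,290 = €688,240
Per-day component: €1,386,000 + €688,240 = €2,074,240
Base plus per-day: €31,150 + €2,074,240 = €2,105,390
Enhancement: 30% of €2,105,390 = €631,617
Enhanced fine: €2,105,390 + €631,617 = €2,737,007
Cap at €1,840,650: €2,737,007 exceeds the cap → €1,840,650

€1,840,650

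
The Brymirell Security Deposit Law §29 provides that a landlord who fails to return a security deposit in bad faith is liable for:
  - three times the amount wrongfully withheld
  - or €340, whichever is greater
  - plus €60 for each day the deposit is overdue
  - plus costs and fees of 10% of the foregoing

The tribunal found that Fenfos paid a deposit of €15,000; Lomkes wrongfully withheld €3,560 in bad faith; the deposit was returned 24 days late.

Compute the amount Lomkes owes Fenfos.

€13,332

Trebled: 3 × €3,560 = €10,680
Minimum €340: €10,680 meets the minimum, no increase.
Late-return penalty: 24 × €60 = €1,440
Damages plus late penalty: €10,680 + €1,440 = €12,120
Costs and fees: 10% of €12,120 = €1,212
Total recovery: €12,120 + €1,212 = €13,332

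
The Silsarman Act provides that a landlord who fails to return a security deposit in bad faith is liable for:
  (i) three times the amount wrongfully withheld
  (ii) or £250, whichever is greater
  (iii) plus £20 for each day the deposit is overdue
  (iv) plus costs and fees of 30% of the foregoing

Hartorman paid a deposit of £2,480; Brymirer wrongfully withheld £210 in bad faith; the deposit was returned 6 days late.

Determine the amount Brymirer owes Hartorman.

Recovery: £975

Trebled: 3 × £210 = £630
Minimum £250: £630 meets the minimum, no increase.
Late-return penalty: 6 × £20 = £120
Damages plus late penalty: £630 + £120 = £750
Costs and fees: 30% of £750 = £225
Total recovery: £750 + £225 = £975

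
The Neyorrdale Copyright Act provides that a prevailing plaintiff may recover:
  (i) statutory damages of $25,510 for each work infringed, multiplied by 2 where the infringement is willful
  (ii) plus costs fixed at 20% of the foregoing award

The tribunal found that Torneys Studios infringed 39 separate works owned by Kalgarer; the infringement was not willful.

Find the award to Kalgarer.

Statutory damages: 39 × $25,510 = $994,890
Infringement not willful: no ×2 enhancement.
Costs: 20% of $994,890 = $198,978
Award plus costs: $994,890 + $198,978 = $1,193,868

$1,193,868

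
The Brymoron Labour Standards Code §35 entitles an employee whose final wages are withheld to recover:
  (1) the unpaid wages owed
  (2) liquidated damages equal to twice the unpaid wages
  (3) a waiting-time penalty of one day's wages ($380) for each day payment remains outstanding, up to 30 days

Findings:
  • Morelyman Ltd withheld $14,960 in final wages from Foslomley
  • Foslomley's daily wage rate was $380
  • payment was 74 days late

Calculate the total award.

$56,280

Doubled: 2 × $14,960 = $29,920
Penalty days: min(74, 30) = 30
Waiting-time penalty: 30 × $380 = $11,400
Total award: $14,960 + $29,920 + $11,400 = $56,280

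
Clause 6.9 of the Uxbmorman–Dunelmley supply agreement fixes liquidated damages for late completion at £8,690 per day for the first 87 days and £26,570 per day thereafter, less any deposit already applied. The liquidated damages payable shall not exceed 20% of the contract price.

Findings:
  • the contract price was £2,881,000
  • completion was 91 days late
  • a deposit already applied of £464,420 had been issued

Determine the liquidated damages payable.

First 87 days: 87 × £8,690 = £756,030
Remaining days: (91 − 87) × £26,570 = £106,280
Accrued per-day damages: £756,030 + £106,280 = £862,310
Less deposit already applied: £862,310 − £464,420 = £397,890
Cap: 20% of £2,881,000 = £576,200
Cap at £576,200: £397,890 is within the cap, no reduction.

£397,890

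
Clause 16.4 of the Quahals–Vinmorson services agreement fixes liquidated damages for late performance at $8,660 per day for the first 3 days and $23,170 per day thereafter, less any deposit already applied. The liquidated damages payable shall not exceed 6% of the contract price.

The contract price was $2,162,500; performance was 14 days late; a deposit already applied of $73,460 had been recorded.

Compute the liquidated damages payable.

First 3 days: 3 × $8,660 = $25,980
Remaining days: (14 − 3) × $23,170 = $254,870
Accrued per-day damages: $25,980 + $254,870 = $280,850
Less deposit already applied: $280,850 − $73,460 = $207,390
Cap: 6% of $2,162,500 = $129,750
Cap at $129,750: $207,390 exceeds the cap → $129,750

$129,750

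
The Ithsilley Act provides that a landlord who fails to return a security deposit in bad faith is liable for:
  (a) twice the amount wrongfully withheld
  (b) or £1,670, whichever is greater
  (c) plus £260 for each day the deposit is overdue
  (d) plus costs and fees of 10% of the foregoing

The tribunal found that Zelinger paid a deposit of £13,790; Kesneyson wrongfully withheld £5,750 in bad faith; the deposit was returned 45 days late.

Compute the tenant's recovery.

Doubled: 2 × £5,750 = £11,500
Minimum £1,670: £11,500 meets the minimum, no increase.
Late-return penalty: 45 × £260 = £11,700
Damages plus late penalty: £11,500 + £11,700 = £23,200
Costs and fees: 10% of £23,200 = £2,320
Total recovery: £23,200 + £2,320 = £25,520

£25,520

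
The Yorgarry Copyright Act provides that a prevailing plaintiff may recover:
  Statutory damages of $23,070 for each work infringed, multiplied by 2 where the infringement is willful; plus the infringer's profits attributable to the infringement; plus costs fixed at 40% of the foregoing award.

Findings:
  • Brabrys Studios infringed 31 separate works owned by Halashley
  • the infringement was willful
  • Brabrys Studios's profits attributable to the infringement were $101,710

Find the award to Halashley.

$2,144,870

Statutory damages: 31 × $23,070 = $715,170
Doubled: 2 × $715,170 = $1,430,340
Combined award: $1,430,340 + $101,710 = $1,532,050
Costs: 40% of $1,532,050 = $612,820
Award plus costs: $1,532,050 + $612,820 = $2,144,870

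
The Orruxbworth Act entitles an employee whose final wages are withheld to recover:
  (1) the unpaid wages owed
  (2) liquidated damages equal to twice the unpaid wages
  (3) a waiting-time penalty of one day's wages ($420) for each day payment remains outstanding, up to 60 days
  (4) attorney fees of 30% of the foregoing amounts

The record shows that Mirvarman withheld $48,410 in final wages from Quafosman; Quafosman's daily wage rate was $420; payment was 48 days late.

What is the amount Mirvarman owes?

$215,007

Doubled: 2 × $48,410 = $96,820
Penalty days: min(48, 60) = 48
Waiting-time penalty: 48 × $420 = $20,160
Subtotal: $48,410 + $96,820 + $20,160 = $165,390
Attorney fees: 30% of $165,390 = $49,617
Total award: $165,390 + $49,617 = $215,007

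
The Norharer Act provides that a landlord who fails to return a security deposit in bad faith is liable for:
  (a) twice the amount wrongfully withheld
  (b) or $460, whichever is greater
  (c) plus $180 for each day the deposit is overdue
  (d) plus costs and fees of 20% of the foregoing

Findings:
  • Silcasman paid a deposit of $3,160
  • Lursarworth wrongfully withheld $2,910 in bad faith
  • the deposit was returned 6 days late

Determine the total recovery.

Doubled: 2 × $2,910 = $5,820
Minimum $460: $5,820 meets the minimum, no increase.
Late-return penalty: 6 × $180 = $1,080
Damages plus late penalty: $5,820 + $1,080 = $6,900
Costs and fees: 20% of $6,900 = $1,380
Total recovery: $6,900 + $1,380 = $8,280

$8,280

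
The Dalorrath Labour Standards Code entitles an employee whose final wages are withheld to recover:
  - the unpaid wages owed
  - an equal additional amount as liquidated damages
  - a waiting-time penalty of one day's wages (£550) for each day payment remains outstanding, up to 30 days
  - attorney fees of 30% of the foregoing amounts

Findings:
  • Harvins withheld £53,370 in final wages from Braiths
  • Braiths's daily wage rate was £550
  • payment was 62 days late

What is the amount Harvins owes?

Liquidated damages (equal amount): £53,370
Penalty days: min(62, 30) = 30
Waiting-time penalty: 30 × £550 = £16,500
Subtotal: £53,370 + £53,370 + £16,500 = £123,240
Attorney fees: 30% of £123,240 = £36,972
Total award: £123,240 + £36,972 = £160,212

Total award: £160,212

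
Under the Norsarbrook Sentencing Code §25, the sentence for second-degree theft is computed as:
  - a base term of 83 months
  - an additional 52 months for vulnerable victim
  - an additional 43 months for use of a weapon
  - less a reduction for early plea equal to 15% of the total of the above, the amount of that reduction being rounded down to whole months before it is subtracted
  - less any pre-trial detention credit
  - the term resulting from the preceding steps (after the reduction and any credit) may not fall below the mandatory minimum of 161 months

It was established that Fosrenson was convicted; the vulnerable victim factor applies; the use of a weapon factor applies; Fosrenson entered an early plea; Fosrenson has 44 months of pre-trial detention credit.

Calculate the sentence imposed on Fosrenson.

Vulnerable victim enhancement: +52 months
Use of a weapon enhancement: +43 months
Adjusted term: 83 months + 52 months + 43 months = 178 months
Early plea reduction: 15% of 178 months = 26 months (rounded down)
After reduction: 178 − 26 = 152 months
Less pre-trial detention credit: 152 months − 44 months = 108 months
Minimum 161 months: 108 months is below the minimum → 161 months

161 months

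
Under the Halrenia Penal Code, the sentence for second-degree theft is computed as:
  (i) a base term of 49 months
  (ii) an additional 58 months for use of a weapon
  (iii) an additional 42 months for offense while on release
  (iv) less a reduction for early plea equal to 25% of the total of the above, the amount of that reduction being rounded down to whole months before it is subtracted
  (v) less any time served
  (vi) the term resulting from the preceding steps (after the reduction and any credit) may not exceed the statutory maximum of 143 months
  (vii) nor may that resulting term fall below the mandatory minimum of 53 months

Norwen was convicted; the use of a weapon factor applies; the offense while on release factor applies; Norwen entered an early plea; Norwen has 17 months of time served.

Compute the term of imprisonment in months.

95 months

Use of a weapon enhancement: +58 months
Offense while on release enhancement: +42 months
Adjusted term: 49 months + 58 months + 42 months = 149 months
Early plea reduction: 25% of 149 months = 37 months (rounded down)
After reduction: 149 − 37 = 112 months
Less time served: 112 months − 17 months = 95 months
Cap at 143 months: 95 months is within the cap, no reduction.
Minimum 53 months: 95 months meets the minimum, no increase.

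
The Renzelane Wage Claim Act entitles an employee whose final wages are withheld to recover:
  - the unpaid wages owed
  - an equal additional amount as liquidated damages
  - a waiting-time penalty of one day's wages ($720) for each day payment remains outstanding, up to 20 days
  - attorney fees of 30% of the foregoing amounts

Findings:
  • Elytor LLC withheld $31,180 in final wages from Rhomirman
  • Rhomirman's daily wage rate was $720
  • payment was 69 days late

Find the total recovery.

Liquidated damages (equal amount): $31,180
Penalty days: min(69, 20) = 20
Waiting-time penalty: 20 × $720 = $14,400
Subtotal: $31,180 + $31,180 + $14,400 = $76,760
Attorney fees: 30% of $76,760 = $23,028
Total award: $76,760 + $23,028 = $99,788

Total award: $99,788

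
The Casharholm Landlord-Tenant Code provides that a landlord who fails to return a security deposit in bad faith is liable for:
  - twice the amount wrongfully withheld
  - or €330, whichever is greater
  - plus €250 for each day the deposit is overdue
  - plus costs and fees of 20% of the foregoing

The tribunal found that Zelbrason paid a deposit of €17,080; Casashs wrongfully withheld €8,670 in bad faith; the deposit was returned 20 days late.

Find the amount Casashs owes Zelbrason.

€26,808

Doubled: 2 × €8,670 = €17,340
Minimum €330: €17,340 meets the minimum, no increase.
Late-return penalty: 20 × €250 = €5,000
Damages plus late penalty: €17,340 + €5,000 = €22,340
Costs and fees: 20% of €22,340 = €4,468
Total recovery: €22,340 + €4,468 = €26,808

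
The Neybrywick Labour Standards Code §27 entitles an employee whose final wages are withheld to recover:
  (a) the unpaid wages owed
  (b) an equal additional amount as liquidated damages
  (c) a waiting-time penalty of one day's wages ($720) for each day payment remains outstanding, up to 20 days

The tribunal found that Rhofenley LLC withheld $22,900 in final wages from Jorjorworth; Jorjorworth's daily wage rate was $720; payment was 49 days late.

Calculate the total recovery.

$60,200

Liquidated damages (equal amount): $22,900
Penalty days: min(49, 20) = 20
Waiting-time penalty: 20 × $720 = $14,400
Total award: $22,900 + $22,900 + $14,400 = $60,200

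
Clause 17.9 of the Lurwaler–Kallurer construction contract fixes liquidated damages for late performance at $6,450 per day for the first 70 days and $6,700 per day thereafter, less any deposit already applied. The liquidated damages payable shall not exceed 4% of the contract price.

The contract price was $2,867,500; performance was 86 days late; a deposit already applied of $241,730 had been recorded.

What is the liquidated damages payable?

$114,700

First 70 days: 70 × $6,450 = $451,500
Remaining days: (86 − 70) × $6,700 = $107,200
Accrued per-day damages: $451,500 + $107,200 = $558,700
Less deposit already applied: $558,700 − $241,730 = $316,970
Cap: 4% of $2,867,500 = $114,700
Cap at $114,700: $316,970 exceeds the cap → $114,700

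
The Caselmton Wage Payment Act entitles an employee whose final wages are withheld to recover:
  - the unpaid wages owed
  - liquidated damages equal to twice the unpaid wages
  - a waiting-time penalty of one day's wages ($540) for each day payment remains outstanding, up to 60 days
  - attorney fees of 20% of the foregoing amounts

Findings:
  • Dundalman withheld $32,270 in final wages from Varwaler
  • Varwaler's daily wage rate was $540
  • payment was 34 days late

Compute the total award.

Doubled: 2 × $32,270 = $64,540
Penalty days: min(34, 60) = 34
Waiting-time penalty: 34 × $540 = $18,360
Subtotal: $32,270 + $64,540 + $18,360 = $115,170
Attorney fees: 20% of $115,170 = $23,034
Total award: $115,170 + $23,034 = $138,204

$138,204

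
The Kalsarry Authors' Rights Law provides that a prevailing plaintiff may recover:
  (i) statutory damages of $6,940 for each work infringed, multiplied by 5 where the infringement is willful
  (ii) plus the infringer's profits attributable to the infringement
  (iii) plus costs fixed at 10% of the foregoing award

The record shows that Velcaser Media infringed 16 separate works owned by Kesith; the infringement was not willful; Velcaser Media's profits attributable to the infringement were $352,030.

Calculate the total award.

Statutory damages: 16 × $6,940 = $111,040
Infringement not willful: no ×5 enhancement.
Combined award: $111,040 + $352,030 = $463,070
Costs: 10% of $463,070 = $46,307
Award plus costs: $463,070 + $46,307 = $509,377

$509,377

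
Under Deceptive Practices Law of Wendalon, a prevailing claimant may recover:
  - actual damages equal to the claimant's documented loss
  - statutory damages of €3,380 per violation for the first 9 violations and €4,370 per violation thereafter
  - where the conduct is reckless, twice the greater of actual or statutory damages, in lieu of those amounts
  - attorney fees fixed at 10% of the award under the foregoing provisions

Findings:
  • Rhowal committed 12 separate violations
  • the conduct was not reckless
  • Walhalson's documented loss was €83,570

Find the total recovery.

€139,810

First 9 violations: 9 × €3,380 = €30,420
Remaining violations: (12 − 9) × €4,370 = €13,110
Statutory damages: €30,420 + €13,110 = €43,530
Conduct not reckless: the in-lieu enhancement does not apply.
Actual plus statutory damages: €83,570 + €43,530 = €127,100
Attorney fees: 10% of €127,100 = €12,710
Total recovery: €127,100 + €12,710 = €139,810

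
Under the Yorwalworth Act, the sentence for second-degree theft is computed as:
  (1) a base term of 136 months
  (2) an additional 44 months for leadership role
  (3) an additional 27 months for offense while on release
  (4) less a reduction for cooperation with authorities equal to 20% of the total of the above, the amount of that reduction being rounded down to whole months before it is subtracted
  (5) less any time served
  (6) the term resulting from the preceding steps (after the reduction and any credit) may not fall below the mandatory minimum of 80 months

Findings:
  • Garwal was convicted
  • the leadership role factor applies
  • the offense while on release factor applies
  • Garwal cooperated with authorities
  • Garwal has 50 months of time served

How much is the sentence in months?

Leadership role enhancement: +44 months
Offense while on release enhancement: +27 months
Adjusted term: 136 months + 44 months + 27 months = 207 months
Cooperation with authorities reduction: 20% of 207 months = 41 months (rounded down)
After reduction: 207 − 41 = 166 months
Less time served: 166 months − 50 months = 116 months
Minimum 80 months: 116 months meets the minimum, no increase.

116 months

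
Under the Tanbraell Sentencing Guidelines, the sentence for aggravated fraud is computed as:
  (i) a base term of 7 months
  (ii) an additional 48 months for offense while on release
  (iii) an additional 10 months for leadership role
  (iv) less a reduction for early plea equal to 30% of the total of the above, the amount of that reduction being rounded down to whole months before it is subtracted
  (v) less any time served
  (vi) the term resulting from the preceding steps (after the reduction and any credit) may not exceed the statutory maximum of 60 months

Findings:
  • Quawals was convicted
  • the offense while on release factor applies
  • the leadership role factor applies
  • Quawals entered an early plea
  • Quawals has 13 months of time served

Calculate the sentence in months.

Offense while on release enhancement: +48 months
Leadership role enhancement: +10 months
Adjusted term: 7 months + 48 months + 10 months = 65 months
Early plea reduction: 30% of 65 months = 19 months (rounded down)
After reduction: 65 − 19 = 46 months
Less time served: 46 months − 13 months = 33 months
Cap at 60 months: 33 months is within the cap, no reduction.

33 months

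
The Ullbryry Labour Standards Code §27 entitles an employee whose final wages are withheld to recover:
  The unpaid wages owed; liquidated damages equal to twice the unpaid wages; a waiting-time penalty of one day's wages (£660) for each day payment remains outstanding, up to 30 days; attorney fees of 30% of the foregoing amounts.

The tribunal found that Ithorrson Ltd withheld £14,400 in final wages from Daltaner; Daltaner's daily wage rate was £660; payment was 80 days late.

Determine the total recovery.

£81,900

Doubled: 2 × £14,400 = £28,800
Penalty days: min(80, 30) = 30
Waiting-time penalty: 30 × £660 = £19,800
Subtotal: £14,400 + £28,800 + £19,800 = £63,000
Attorney fees: 30% of £63,000 = £18,900
Total award: £63,000 + £18,900 = £81,900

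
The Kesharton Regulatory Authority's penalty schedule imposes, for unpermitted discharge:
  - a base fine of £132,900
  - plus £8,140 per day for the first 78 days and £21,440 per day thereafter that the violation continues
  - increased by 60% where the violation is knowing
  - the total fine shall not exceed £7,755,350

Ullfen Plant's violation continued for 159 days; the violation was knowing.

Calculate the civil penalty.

£4,007,136

First 78 days: 78 × £8,140 = £634,920
Remaining days: (159 − 78) × £21,440 = £1,736,640
Per-day component: £634,920 + £1,736,640 = £2,371,560
Base plus per-day: £132,900 + £2,371,560 = £2,504,460
Enhancement: 60% of £2,504,460 = £1,502,676
Enhanced fine: £2,504,460 + £1,502,676 = £4,007,136
Cap at £7,755,350: £4,007,136 is within the cap, no reduction.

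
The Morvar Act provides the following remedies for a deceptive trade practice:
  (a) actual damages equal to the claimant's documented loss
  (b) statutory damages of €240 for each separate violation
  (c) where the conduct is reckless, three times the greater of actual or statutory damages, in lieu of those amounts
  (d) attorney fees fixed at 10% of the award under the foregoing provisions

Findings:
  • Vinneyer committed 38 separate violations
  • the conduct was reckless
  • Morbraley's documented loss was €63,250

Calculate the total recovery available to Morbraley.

€208,725

Statutory damages: 38 × €240 = €9,120
Greater of actual damages (€63,250) or statutory damages (€9,120): €63,250
Trebled: 3 × €63,250 = €189,750
Attorney fees: 10% of €189,750 = €18,975
Total recovery: €189,750 + €18,975 = €208,725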